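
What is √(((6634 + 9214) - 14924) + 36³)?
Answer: 2*√11895 ≈ 218.13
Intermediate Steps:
√(((6634 + 9214) - 14924) + 36³) = √((15848 - 14924) + 46656) = √(924 + 46656) = √47580 = 2*√11895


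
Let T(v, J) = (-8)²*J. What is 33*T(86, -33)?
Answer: -69696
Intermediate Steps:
T(v, J) = 64*J
33*T(86, -33) = 33*(64*(-33)) = 33*(-2112) = -69696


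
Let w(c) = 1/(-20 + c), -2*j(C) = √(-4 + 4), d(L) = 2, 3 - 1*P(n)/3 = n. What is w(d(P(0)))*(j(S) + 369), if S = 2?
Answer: -41/2 ≈ -20.500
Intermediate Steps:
P(n) = 9 - 3*n
j(C) = 0 (j(C) = -√(-4 + 4)/2 = -√0/2 = -½*0 = 0)
w(d(P(0)))*(j(S) + 369) = (0 + 369)/(-20 + 2) = 369/(-18) = -1/18*369 = -41/2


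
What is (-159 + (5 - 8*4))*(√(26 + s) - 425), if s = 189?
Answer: 79050 - 186*√215 ≈ 76323.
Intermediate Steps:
(-159 + (5 - 8*4))*(√(26 + s) - 425) = (-159 + (5 - 8*4))*(√(26 + 189) - 425) = (-159 + (5 - 32))*(√215 - 425) = (-159 - 27)*(-425 + √215) = -186*(-425 + √215) = 79050 - 186*√215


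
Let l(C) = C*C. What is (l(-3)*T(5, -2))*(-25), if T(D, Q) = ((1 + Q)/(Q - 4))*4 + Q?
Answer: 300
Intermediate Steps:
T(D, Q) = Q + 4*(1 + Q)/(-4 + Q) (T(D, Q) = ((1 + Q)/(-4 + Q))*4 + Q = 4*(1 + Q)/(-4 + Q) + Q = Q + 4*(1 + Q)/(-4 + Q))
l(C) = C²
(l(-3)*T(5, -2))*(-25) = ((-3)²*((4 + (-2)²)/(-4 - 2)))*(-25) = (9*((4 + 4)/(-6)))*(-25) = (9*(-⅙*8))*(-25) = (9*(-4/3))*(-25) = -12*(-25) = 300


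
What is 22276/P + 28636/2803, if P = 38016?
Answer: 287766451/26639712 ≈ 10.802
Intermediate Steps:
22276/P + 28636/2803 = 22276/38016 + 28636/2803 = 22276*(1/38016) + 28636*(1/2803) = 5569/9504 + 28636/2803 = 287766451/26639712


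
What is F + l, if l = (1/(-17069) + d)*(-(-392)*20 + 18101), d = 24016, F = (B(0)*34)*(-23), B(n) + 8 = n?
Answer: 10634077644587/17069 ≈ 6.2301e+8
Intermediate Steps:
B(n) = -8 + n
F = 6256 (F = ((-8 + 0)*34)*(-23) = -8*34*(-23) = -272*(-23) = 6256)
l = 10633970860923/17069 (l = (1/(-17069) + 24016)*(-(-392)*20 + 18101) = (-1/17069 + 24016)*(-49*(-160) + 18101) = 409929103*(7840 + 18101)/17069 = (409929103/17069)*25941 = 10633970860923/17069 ≈ 6.2300e+8)
F + l = 6256 + 10633970860923/17069 = 10634077644587/17069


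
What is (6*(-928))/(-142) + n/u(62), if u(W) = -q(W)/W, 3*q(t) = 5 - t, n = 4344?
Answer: 19175184/1349 ≈ 14214.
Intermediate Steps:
q(t) = 5/3 - t/3 (q(t) = (5 - t)/3 = 5/3 - t/3)
u(W) = -(5/3 - W/3)/W
(6*(-928))/(-142) + n/u(62) = (6*(-928))/(-142) + 4344/(((⅓)*(-5 + 62)/62)) = -5568*(-1/142) + 4344/(((⅓)*(1/62)*57)) = 2784/71 + 4344/(19/62) = 2784/71 + 4344*(62/19) = 2784/71 + 269328/19 = 19175184/1349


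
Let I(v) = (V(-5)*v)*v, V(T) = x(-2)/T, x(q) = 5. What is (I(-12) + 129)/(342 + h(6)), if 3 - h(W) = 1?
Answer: -15/344 ≈ -0.043605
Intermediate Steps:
h(W) = 2 (h(W) = 3 - 1*1 = 3 - 1 = 2)
V(T) = 5/T
I(v) = -v² (I(v) = ((5/(-5))*v)*v = ((5*(-⅕))*v)*v = (-v)*v = -v²)
(I(-12) + 129)/(342 + h(6)) = (-1*(-12)² + 129)/(342 + 2) = (-1*144 + 129)/344 = (-144 + 129)*(1/344) = -15*1/344 = -15/344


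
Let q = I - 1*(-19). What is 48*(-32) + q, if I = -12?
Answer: -1529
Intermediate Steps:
q = 7 (q = -12 - 1*(-19) = -12 + 19 = 7)
48*(-32) + q = 48*(-32) + 7 = -1536 + 7 = -1529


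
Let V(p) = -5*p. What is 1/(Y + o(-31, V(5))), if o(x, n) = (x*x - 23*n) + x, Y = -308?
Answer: 1/1197 ≈ 0.00083542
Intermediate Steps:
o(x, n) = x + x² - 23*n (o(x, n) = (x² - 23*n) + x = x + x² - 23*n)
1/(Y + o(-31, V(5))) = 1/(-308 + (-31 + (-31)² - (-115)*5)) = 1/(-308 + (-31 + 961 - 23*(-25))) = 1/(-308 + (-31 + 961 + 575)) = 1/(-308 + 1505) = 1/1197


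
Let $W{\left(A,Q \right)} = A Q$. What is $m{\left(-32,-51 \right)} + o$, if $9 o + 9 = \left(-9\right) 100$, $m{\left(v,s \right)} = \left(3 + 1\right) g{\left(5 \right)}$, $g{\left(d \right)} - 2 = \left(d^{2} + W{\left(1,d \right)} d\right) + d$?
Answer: $127$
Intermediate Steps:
$g{\left(d \right)} = 2 + d + 2 d^{2}$ ($g{\left(d \right)} = 2 + \left(\left(d^{2} + 1 d d\right) + d\right) = 2 + \left(\left(d^{2} + d d\right) + d\right) = 2 + \left(\left(d^{2} + d^{2}\right) + d\right) = 2 + \left(2 d^{2} + d\right) = 2 + \left(d + 2 d^{2}\right) = 2 + d + 2 d^{2}$)
$m{\left(v,s \right)} = 228$ ($m{\left(v,s \right)} = \left(3 + 1\right) \left(2 + 5 + 2 \cdot 5^{2}\right) = 4 \left(2 + 5 + 2 \cdot 25\right) = 4 \left(2 + 5 + 50\right) = 4 \cdot 57 = 228$)
$o = -101$ ($o = -1 + \frac{\left(-9\right) 100}{9} = -1 + \frac{1}{9} \left(-900\right) = -1 - 100 = -101$)
$m{\left(-32,-51 \right)} + o = 228 - 101 = 127$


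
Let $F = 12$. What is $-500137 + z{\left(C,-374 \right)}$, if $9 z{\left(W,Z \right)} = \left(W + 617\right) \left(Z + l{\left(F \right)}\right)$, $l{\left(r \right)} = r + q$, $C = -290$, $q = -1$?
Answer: $-513326$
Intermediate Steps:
$l{\left(r \right)} = -1 + r$ ($l{\left(r \right)} = r - 1 = -1 + r$)
$z{\left(W,Z \right)} = \frac{\left(11 + Z\right) \left(617 + W\right)}{9}$ ($z{\left(W,Z \right)} = \frac{\left(W + 617\right) \left(Z + \left(-1 + 12\right)\right)}{9} = \frac{\left(617 + W\right) \left(Z + 11\right)}{9} = \frac{\left(617 + W\right) \left(11 + Z\right)}{9} = \frac{\left(11 + Z\right) \left(617 + W\right)}{9}$)
$-500137 + z{\left(C,-374 \right)} = -500137 + \left(\frac{6787}{9} + \frac{11}{9} \left(-290\right) + \frac{617}{9} \left(-374\right) + \frac{1}{9} \left(-290\right) \left(-374\right)\right) = -500137 + \left(\frac{6787}{9} - \frac{3190}{9} - \frac{230758}{9} + \frac{108460}{9}\right) = -500137 - 13189 = -513326$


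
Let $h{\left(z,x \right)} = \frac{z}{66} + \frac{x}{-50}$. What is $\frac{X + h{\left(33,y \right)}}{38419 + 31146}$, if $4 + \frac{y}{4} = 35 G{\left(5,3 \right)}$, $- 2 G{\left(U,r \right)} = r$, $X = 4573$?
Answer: $\frac{228901}{3478250} \approx 0.065809$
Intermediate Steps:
$G{\left(U,r \right)} = - \frac{r}{2}$
$y = -226$ ($y = -16 + 4 \cdot 35 \left(\left(- \frac{1}{2}\right) 3\right) = -16 + 4 \cdot 35 \left(- \frac{3}{2}\right) = -16 + 4 \left(- \frac{105}{2}\right) = -16 - 210 = -226$)
$h{\left(z,x \right)} = - \frac{x}{50} + \frac{z}{66}$ ($h{\left(z,x \right)} = z \frac{1}{66} + x \left(- \frac{1}{50}\right) = \frac{z}{66} - \frac{x}{50} = - \frac{x}{50} + \frac{z}{66}$)
$\frac{X + h{\left(33,y \right)}}{38419 + 31146} = \frac{4573 + \left(\left(- \frac{1}{50}\right) \left(-226\right) + \frac{1}{66} \cdot 33\right)}{38419 + 31146} = \frac{4573 + \left(\frac{113}{25} + \frac{1}{2}\right)}{69565} = \left(4573 + \frac{251}{50}\right) \frac{1}{69565} = \frac{228901}{50} \cdot \frac{1}{69565} = \frac{228901}{3478250}$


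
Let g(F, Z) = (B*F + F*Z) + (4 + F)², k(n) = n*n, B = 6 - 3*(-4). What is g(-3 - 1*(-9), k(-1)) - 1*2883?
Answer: -2669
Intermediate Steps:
B = 18 (B = 6 + 12 = 18)
k(n) = n²
g(F, Z) = (4 + F)² + 18*F + F*Z (g(F, Z) = (18*F + F*Z) + (4 + F)² = (4 + F)² + 18*F + F*Z)
g(-3 - 1*(-9), k(-1)) - 1*2883 = ((4 + (-3 - 1*(-9)))² + 18*(-3 - 1*(-9)) + (-3 - 1*(-9))*(-1)²) - 1*2883 = ((4 + (-3 + 9))² + 18*(-3 + 9) + (-3 + 9)*1) - 2883 = ((4 + 6)² + 18*6 + 6*1) - 2883 = (10² + 108 + 6) - 2883 = (100 + 108 + 6) - 2883 = 214 - 2883 = -2669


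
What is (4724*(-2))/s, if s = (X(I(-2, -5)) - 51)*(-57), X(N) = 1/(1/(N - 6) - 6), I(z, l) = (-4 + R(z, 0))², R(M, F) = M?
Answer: -1691192/522063 ≈ -3.2394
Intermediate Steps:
I(z, l) = (-4 + z)²
X(N) = 1/(-6 + 1/(-6 + N)) (X(N) = 1/(1/(-6 + N) - 6) = 1/(-6 + 1/(-6 + N)))
s = 522063/179 (s = ((6 - (-4 - 2)²)/(-37 + 6*(-4 - 2)²) - 51)*(-57) = ((6 - 1*(-6)²)/(-37 + 6*(-6)²) - 51)*(-57) = ((6 - 1*36)/(-37 + 6*36) - 51)*(-57) = ((6 - 36)/(-37 + 216) - 51)*(-57) = (-30/179 - 51)*(-57) = -9159/179*(-57) = 522063/179 ≈ 2916.6)
(4724*(-2))/s = (4724*(-2))/(522063/179) = -9448*179/522063 = -1691192/522063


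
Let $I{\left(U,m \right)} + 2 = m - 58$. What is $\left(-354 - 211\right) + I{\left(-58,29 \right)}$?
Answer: $-596$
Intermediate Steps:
$I{\left(U,m \right)} = -60 + m$ ($I{\left(U,m \right)} = -2 + \left(m - 58\right) = -2 + \left(-58 + m\right) = -60 + m$)
$\left(-354 - 211\right) + I{\left(-58,29 \right)} = \left(-354 - 211\right) + \left(-60 + 29\right) = -565 - 31 = -596$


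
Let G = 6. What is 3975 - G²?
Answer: 3939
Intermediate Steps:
3975 - G² = 3975 - 1*6² = 3975 - 1*36 = 3975 - 36 = 3939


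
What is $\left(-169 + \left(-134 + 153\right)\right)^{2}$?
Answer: $22500$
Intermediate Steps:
$\left(-169 + \left(-134 + 153\right)\right)^{2} = \left(-169 + 19\right)^{2} = \left(-150\right)^{2} = 22500$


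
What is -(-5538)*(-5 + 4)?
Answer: -5538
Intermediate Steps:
-(-5538)*(-5 + 4) = -(-5538)*(-1) = -1846*3 = -5538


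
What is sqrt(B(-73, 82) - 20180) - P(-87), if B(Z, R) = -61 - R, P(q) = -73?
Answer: 73 + I*sqrt(20323) ≈ 73.0 + 142.56*I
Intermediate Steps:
sqrt(B(-73, 82) - 20180) - P(-87) = sqrt((-61 - 1*82) - 20180) - 1*(-73) = sqrt((-61 - 82) - 20180) + 73 = sqrt(-143 - 20180) + 73 = sqrt(-20323) + 73 = I*sqrt(20323) + 73 = 73 + I*sqrt(20323)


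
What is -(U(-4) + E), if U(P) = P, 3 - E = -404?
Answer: -403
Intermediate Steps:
E = 407 (E = 3 - 1*(-404) = 3 + 404 = 407)
-(U(-4) + E) = -(-4 + 407) = -1*403 = -403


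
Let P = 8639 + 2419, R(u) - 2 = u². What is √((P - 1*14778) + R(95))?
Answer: √5307 ≈ 72.849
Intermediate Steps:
R(u) = 2 + u²
P = 11058
√((P - 1*14778) + R(95)) = √((11058 - 1*14778) + (2 + 95²)) = √((11058 - 14778) + (2 + 9025)) = √(-3720 + 9027) = √5307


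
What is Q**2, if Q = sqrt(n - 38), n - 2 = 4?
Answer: -32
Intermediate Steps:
n = 6 (n = 2 + 4 = 6)
Q = 4*I*sqrt(2) (Q = sqrt(6 - 38) = sqrt(-32) = 4*I*sqrt(2) ≈ 5.6569*I)
Q**2 = (4*I*sqrt(2))**2 = -32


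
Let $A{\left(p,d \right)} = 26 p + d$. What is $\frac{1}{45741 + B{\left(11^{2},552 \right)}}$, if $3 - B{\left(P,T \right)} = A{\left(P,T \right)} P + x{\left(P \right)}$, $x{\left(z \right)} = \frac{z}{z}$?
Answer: $- \frac{1}{401715} \approx -2.4893 \cdot 10^{-6}$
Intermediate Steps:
$A{\left(p,d \right)} = d + 26 p$
$x{\left(z \right)} = 1$
$B{\left(P,T \right)} = 2 - P \left(T + 26 P\right)$ ($B{\left(P,T \right)} = 3 - \left(\left(T + 26 P\right) P + 1\right) = 3 - \left(P \left(T + 26 P\right) + 1\right) = 3 - \left(1 + P \left(T + 26 P\right)\right) = 2 - P \left(T + 26 P\right)$)
$\frac{1}{45741 + B{\left(11^{2},552 \right)}} = \frac{1}{45741 + \left(2 - 11^{2} \left(552 + 26 \cdot 11^{2}\right)\right)} = \frac{1}{45741 + \left(2 - 121 \left(552 + 26 \cdot 121\right)\right)} = \frac{1}{45741 + \left(2 - 121 \left(552 + 3146\right)\right)} = \frac{1}{45741 + \left(2 - 121 \cdot 3698\right)} = \frac{1}{45741 + \left(2 - 447458\right)} = \frac{1}{45741 - 447456} = \frac{1}{-401715} = - \frac{1}{401715}$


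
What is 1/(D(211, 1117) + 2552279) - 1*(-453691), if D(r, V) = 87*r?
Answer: 1166274417477/2570636 ≈ 4.5369e+5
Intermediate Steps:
1/(D(211, 1117) + 2552279) - 1*(-453691) = 1/(87*211 + 2552279) - 1*(-453691) = 1/(18357 + 2552279) + 453691 = 1/2570636 + 453691 = 1166274417477/2570636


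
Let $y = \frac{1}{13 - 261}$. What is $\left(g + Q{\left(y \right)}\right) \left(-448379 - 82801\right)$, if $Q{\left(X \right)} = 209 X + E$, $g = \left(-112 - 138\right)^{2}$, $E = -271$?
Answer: $- \frac{2049369859485}{62} \approx -3.3054 \cdot 10^{10}$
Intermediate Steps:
$y = - \frac{1}{248}$ ($y = \frac{1}{-248} = - \frac{1}{248} \approx -0.0040323$)
$g = 62500$ ($g = \left(-112 - 138\right)^{2} = \left(-250\right)^{2} = 62500$)
$Q{\left(X \right)} = -271 + 209 X$ ($Q{\left(X \right)} = 209 X - 271 = -271 + 209 X$)
$\left(g + Q{\left(y \right)}\right) \left(-448379 - 82801\right) = \left(62500 + \left(-271 + 209 \left(- \frac{1}{248}\right)\right)\right) \left(-448379 - 82801\right) = \left(62500 - \frac{67417}{248}\right) \left(-531180\right) = \frac{15432583}{248} \left(-531180\right) = - \frac{2049369859485}{62}$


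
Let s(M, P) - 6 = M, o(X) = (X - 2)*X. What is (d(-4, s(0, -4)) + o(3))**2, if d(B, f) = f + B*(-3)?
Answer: 441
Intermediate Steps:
o(X) = X*(-2 + X) (o(X) = (-2 + X)*X = X*(-2 + X))
s(M, P) = 6 + M
d(B, f) = f - 3*B
(d(-4, s(0, -4)) + o(3))**2 = (((6 + 0) - 3*(-4)) + 3*(-2 + 3))**2 = ((6 + 12) + 3*1)**2 = (18 + 3)**2 = 21**2 = 441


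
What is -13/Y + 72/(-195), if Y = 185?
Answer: -1057/2405 ≈ -0.43950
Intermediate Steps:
-13/Y + 72/(-195) = -13/185 + 72/(-195) = -13*1/185 + 72*(-1/195) = -13/185 - 24/65 = -1057/2405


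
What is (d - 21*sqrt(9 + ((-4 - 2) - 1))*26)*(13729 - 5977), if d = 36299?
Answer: 281389848 - 4232592*sqrt(2) ≈ 2.7540e+8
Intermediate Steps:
(d - 21*sqrt(9 + ((-4 - 2) - 1))*26)*(13729 - 5977) = (36299 - 21*sqrt(9 + ((-4 - 2) - 1))*26)*(13729 - 5977) = (36299 - 21*sqrt(9 + (-6 - 1))*26)*7752 = (36299 - 21*sqrt(9 - 7)*26)*7752 = (36299 - 21*sqrt(2)*26)*7752 = (36299 - 546*sqrt(2))*7752 = 281389848 - 4232592*sqrt(2)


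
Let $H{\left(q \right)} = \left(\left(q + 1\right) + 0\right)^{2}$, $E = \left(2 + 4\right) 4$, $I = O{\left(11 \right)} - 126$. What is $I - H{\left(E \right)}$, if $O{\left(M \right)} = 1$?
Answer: $-750$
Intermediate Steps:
$I = -125$ ($I = 1 - 126 = -125$)
$E = 24$ ($E = 6 \cdot 4 = 24$)
$H{\left(q \right)} = \left(1 + q\right)^{2}$ ($H{\left(q \right)} = \left(\left(1 + q\right) + 0\right)^{2} = \left(1 + q\right)^{2}$)
$I - H{\left(E \right)} = -125 - \left(1 + 24\right)^{2} = -125 - 25^{2} = -125 - 625 = -750$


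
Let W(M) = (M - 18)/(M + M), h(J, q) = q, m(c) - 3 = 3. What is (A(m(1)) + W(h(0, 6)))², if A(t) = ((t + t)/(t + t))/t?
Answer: 25/36 ≈ 0.69444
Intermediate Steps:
m(c) = 6 (m(c) = 3 + 3 = 6)
A(t) = 1/t (A(t) = ((2*t)/((2*t)))/t = ((2*t)*(1/(2*t)))/t = 1/t)
W(M) = (-18 + M)/(2*M) (W(M) = (-18 + M)/((2*M)) = (-18 + M)*(1/(2*M)) = (-18 + M)/(2*M))
(A(m(1)) + W(h(0, 6)))² = (1/6 + (½)*(-18 + 6)/6)² = (⅙ + (½)*(⅙)*(-12))² = (⅙ - 1)² = (-⅚)² = 25/36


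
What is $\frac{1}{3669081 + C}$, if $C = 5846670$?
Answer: $\frac{1}{9515751} \approx 1.0509 \cdot 10^{-7}$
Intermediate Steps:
$\frac{1}{3669081 + C} = \frac{1}{3669081 + 5846670} = \frac{1}{9515751}$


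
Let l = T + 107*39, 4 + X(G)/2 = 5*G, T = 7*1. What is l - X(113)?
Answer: 3058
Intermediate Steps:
T = 7
X(G) = -8 + 10*G (X(G) = -8 + 2*(5*G) = -8 + 10*G)
l = 4180 (l = 7 + 107*39 = 7 + 4173 = 4180)
l - X(113) = 4180 - (-8 + 10*113) = 4180 - (-8 + 1130) = 4180 - 1*1122 = 4180 - 1122 = 3058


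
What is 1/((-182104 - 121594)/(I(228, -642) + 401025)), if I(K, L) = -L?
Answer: -401667/303698 ≈ -1.3226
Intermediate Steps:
1/((-182104 - 121594)/(I(228, -642) + 401025)) = 1/((-182104 - 121594)/(-1*(-642) + 401025)) = 1/(-303698/(642 + 401025)) = 1/(-303698/401667) = -401667/303698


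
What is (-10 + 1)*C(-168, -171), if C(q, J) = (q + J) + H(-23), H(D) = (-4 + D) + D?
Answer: 3501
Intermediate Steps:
H(D) = -4 + 2*D
C(q, J) = -50 + J + q (C(q, J) = (q + J) + (-4 + 2*(-23)) = (J + q) + (-4 - 46) = (J + q) - 50 = -50 + J + q)
(-10 + 1)*C(-168, -171) = (-10 + 1)*(-50 - 171 - 168) = -9*(-389) = 3501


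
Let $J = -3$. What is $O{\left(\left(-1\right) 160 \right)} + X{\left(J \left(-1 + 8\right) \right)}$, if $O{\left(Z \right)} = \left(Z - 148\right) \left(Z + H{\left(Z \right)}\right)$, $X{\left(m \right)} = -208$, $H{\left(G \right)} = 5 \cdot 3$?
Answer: $44452$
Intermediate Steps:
$H{\left(G \right)} = 15$
$O{\left(Z \right)} = \left(-148 + Z\right) \left(15 + Z\right)$ ($O{\left(Z \right)} = \left(Z - 148\right) \left(Z + 15\right) = \left(-148 + Z\right) \left(15 + Z\right)$)
$O{\left(\left(-1\right) 160 \right)} + X{\left(J \left(-1 + 8\right) \right)} = \left(-2220 + \left(\left(-1\right) 160\right)^{2} - 133 \left(\left(-1\right) 160\right)\right) - 208 = \left(-2220 + \left(-160\right)^{2} - -21280\right) - 208 = \left(-2220 + 25600 + 21280\right) - 208 = 44660 - 208 = 44452$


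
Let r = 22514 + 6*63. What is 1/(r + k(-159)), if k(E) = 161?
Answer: 1/23053 ≈ 4.3378e-5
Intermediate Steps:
r = 22892 (r = 22514 + 378 = 22892)
1/(r + k(-159)) = 1/(22892 + 161) = 1/23053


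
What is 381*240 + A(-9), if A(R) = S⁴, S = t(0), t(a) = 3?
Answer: 91521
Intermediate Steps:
S = 3
A(R) = 81 (A(R) = 3⁴ = 81)
381*240 + A(-9) = 381*240 + 81 = 91440 + 81 = 91521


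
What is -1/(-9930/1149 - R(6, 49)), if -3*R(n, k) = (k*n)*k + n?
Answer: -383/1836622 ≈ -0.00020853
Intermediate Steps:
R(n, k) = -n/3 - n*k²/3 (R(n, k) = -((k*n)*k + n)/3 = -(n*k² + n)/3 = -(n + n*k²)/3 = -n/3 - n*k²/3)
-1/(-9930/1149 - R(6, 49)) = -1/(-9930/1149 - (-1)*6*(1 + 49²)/3) = -1/(-9930*1/1149 - (-1)*6*(1 + 2401)/3) = -1/(-3310/383 - (-1)*6*2402/3) = -1/(-3310/383 - 1*(-4804)) = -1/(-3310/383 + 4804) = -1/1836622/383 = -1*383/1836622 = -383/1836622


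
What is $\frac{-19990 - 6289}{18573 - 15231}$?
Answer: $- \frac{26279}{3342} \approx -7.8633$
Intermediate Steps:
$\frac{-19990 - 6289}{18573 - 15231} = - \frac{26279}{3342}$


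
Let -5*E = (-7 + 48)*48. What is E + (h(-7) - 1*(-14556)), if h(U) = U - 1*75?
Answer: 70402/5 ≈ 14080.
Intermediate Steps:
h(U) = -75 + U (h(U) = U - 75 = -75 + U)
E = -1968/5 (E = -(-7 + 48)*48/5 = -41*48/5 = -⅕*1968 = -1968/5 ≈ -393.60)
E + (h(-7) - 1*(-14556)) = -1968/5 + ((-75 - 7) - 1*(-14556)) = -1968/5 + (-82 + 14556) = -1968/5 + 14474 = 70402/5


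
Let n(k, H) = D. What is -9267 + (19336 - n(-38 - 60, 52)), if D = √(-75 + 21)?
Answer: 10069 - 3*I*√6 ≈ 10069.0 - 7.3485*I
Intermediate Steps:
D = 3*I*√6 (D = √(-54) = 3*I*√6 ≈ 7.3485*I)
n(k, H) = 3*I*√6
-9267 + (19336 - n(-38 - 60, 52)) = -9267 + (19336 - 3*I*√6) = 10069 - 3*I*√6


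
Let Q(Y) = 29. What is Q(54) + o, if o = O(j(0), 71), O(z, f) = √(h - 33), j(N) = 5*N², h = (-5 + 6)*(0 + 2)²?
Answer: 29 + I*√29 ≈ 29.0 + 5.3852*I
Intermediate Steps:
h = 4 (h = 1*2² = 1*4 = 4)
O(z, f) = I*√29 (O(z, f) = √(4 - 33) = √(-29) = I*√29)
o = I*√29 ≈ 5.3852*I
Q(54) + o = 29 + I*√29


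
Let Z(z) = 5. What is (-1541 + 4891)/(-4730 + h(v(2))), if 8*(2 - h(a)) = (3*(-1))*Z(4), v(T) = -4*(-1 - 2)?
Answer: -26800/37809 ≈ -0.70883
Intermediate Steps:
v(T) = 12 (v(T) = -4*(-3) = 12)
h(a) = 31/8 (h(a) = 2 - 3*(-1)*5/8 = 2 - (-3)*5/8 = 2 - 1/8*(-15) = 2 + 15/8 = 31/8)
(-1541 + 4891)/(-4730 + h(v(2))) = (-1541 + 4891)/(-4730 + 31/8) = 3350/(-37809/8) = 3350*(-8/37809) = -26800/37809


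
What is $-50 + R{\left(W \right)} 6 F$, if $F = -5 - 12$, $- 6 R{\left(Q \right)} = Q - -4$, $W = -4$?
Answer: $-50$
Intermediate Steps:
$R{\left(Q \right)} = - \frac{2}{3} - \frac{Q}{6}$ ($R{\left(Q \right)} = - \frac{Q - -4}{6} = - \frac{Q + 4}{6} = - \frac{4 + Q}{6} = - \frac{2}{3} - \frac{Q}{6}$)
$F = -17$ ($F = -5 - 12 = -17$)
$-50 + R{\left(W \right)} 6 F = -50 + \left(- \frac{2}{3} - - \frac{2}{3}\right) 6 \left(-17\right) = -50 + \left(- \frac{2}{3} + \frac{2}{3}\right) 6 \left(-17\right) = -50 + 0 \cdot 6 \left(-17\right) = -50 + 0 \left(-17\right) = -50 + 0 = -50$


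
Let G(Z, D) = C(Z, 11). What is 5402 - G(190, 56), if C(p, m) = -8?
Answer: 5410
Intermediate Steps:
G(Z, D) = -8
5402 - G(190, 56) = 5402 - 1*(-8) = 5402 + 8 = 5410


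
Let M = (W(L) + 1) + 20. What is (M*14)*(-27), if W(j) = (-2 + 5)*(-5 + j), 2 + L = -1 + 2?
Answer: -1134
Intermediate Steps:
L = -1 (L = -2 + (-1 + 2) = -2 + 1 = -1)
W(j) = -15 + 3*j (W(j) = 3*(-5 + j) = -15 + 3*j)
M = 3 (M = ((-15 + 3*(-1)) + 1) + 20 = ((-15 - 3) + 1) + 20 = (-18 + 1) + 20 = -17 + 20 = 3)
(M*14)*(-27) = (3*14)*(-27) = 42*(-27) = -1134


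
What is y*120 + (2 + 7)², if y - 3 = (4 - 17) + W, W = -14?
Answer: -2799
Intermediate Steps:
y = -24 (y = 3 + ((4 - 17) - 14) = 3 + (-13 - 14) = 3 - 27 = -24)
y*120 + (2 + 7)² = -24*120 + (2 + 7)² = -2880 + 9² = -2880 + 81 = -2799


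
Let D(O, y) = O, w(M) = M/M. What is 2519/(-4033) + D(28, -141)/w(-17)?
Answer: 110405/4033 ≈ 27.375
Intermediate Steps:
w(M) = 1
2519/(-4033) + D(28, -141)/w(-17) = 2519/(-4033) + 28/1 = 2519*(-1/4033) + 28*1 = -2519/4033 + 28 = 110405/4033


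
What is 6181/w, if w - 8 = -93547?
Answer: -6181/93539 ≈ -0.066079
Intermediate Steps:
w = -93539 (w = 8 - 93547 = -93539)
6181/w = 6181/(-93539) = 6181*(-1/93539) = -6181/93539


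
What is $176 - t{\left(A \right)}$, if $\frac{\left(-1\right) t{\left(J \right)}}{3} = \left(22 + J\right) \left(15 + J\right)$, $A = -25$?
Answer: $266$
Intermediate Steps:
$t{\left(J \right)} = - 3 \left(15 + J\right) \left(22 + J\right)$ ($t{\left(J \right)} = - 3 \left(22 + J\right) \left(15 + J\right) = - 3 \left(15 + J\right) \left(22 + J\right)$)
$176 - t{\left(A \right)} = 176 - \left(-990 - -2775 - 3 \left(-25\right)^{2}\right) = 176 - \left(-990 + 2775 - 1875\right) = 176 - -90 = 176 + 90 = 266$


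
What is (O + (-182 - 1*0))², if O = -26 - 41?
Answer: 62001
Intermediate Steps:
O = -67
(O + (-182 - 1*0))² = (-67 + (-182 - 1*0))² = (-67 + (-182 + 0))² = (-67 - 182)² = (-249)² = 62001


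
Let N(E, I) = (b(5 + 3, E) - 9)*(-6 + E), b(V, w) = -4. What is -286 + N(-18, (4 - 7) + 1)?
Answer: 26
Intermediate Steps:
N(E, I) = 78 - 13*E (N(E, I) = (-4 - 9)*(-6 + E) = -13*(-6 + E) = 78 - 13*E)
-286 + N(-18, (4 - 7) + 1) = -286 + (78 - 13*(-18)) = -286 + (78 + 234) = -286 + 312 = 26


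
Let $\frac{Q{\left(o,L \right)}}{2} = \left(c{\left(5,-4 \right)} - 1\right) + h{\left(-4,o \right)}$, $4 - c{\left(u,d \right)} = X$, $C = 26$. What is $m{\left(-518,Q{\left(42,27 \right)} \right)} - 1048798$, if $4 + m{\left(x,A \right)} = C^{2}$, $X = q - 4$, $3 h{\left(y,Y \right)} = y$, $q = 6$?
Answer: $-1048126$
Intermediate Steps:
$h{\left(y,Y \right)} = \frac{y}{3}$
$X = 2$ ($X = 6 - 4 = 2$)
$c{\left(u,d \right)} = 2$ ($c{\left(u,d \right)} = 4 - 2 = 2$)
$Q{\left(o,L \right)} = - \frac{2}{3}$ ($Q{\left(o,L \right)} = 2 \left(\left(2 - 1\right) + \frac{1}{3} \left(-4\right)\right) = 2 \left(1 - \frac{4}{3}\right) = 2 \left(- \frac{1}{3}\right) = - \frac{2}{3}$)
$m{\left(x,A \right)} = 672$ ($m{\left(x,A \right)} = -4 + 26^{2} = -4 + 676 = 672$)
$m{\left(-518,Q{\left(42,27 \right)} \right)} - 1048798 = 672 - 1048798 = -1048126$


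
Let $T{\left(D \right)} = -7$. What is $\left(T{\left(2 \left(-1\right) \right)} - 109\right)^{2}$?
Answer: $13456$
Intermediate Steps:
$\left(T{\left(2 \left(-1\right) \right)} - 109\right)^{2} = \left(-7 - 109\right)^{2} = \left(-116\right)^{2} = 13456$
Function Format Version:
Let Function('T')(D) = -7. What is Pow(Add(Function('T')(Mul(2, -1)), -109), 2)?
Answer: 13456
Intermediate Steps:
Pow(Add(Function('T')(Mul(2, -1)), -109), 2) = Pow(Add(-7, -109), 2) = Pow(-116, 2) = 13456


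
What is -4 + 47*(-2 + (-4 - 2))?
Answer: -380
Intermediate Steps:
-4 + 47*(-2 + (-4 - 2)) = -4 + 47*(-2 - 6) = -4 + 47*(-8) = -4 - 376 = -380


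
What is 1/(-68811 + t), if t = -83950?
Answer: -1/152761 ≈ -6.5462e-6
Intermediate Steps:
1/(-68811 + t) = 1/(-68811 - 83950) = 1/(-152761) = -1/152761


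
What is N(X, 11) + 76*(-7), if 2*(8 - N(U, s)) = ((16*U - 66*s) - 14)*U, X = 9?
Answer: 2158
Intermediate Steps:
N(U, s) = 8 - U*(-14 - 66*s + 16*U)/2 (N(U, s) = 8 - ((16*U - 66*s) - 14)*U/2 = 8 - ((-66*s + 16*U) - 14)*U/2 = 8 - (-14 - 66*s + 16*U)*U/2 = 8 - U*(-14 - 66*s + 16*U)/2)
N(X, 11) + 76*(-7) = (8 - 8*9² + 7*9 + 33*9*11) + 76*(-7) = (8 - 8*81 + 63 + 3267) - 532 = (8 - 648 + 63 + 3267) - 532 = 2690 - 532 = 2158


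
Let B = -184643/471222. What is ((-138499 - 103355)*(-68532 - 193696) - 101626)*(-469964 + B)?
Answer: -7022506622773561927493/235611 ≈ -2.9806e+16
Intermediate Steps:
B = -184643/471222 (B = -184643*1/471222 = -184643/471222 ≈ -0.39184)
((-138499 - 103355)*(-68532 - 193696) - 101626)*(-469964 + B) = ((-138499 - 103355)*(-68532 - 193696) - 101626)*(-469964 - 184643/471222) = (-241854*(-262228) - 101626)*(-221457560651/471222) = (63420890712 - 101626)*(-221457560651/471222) = 63420789086*(-221457560651/471222) = -7022506622773561927493/235611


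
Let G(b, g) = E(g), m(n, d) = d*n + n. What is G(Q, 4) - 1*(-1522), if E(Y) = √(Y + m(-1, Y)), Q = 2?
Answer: 1522 + I ≈ 1522.0 + 1.0*I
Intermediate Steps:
m(n, d) = n + d*n
E(Y) = I (E(Y) = √(Y - (1 + Y)) = √(Y + (-1 - Y)) = √(-1) = I)
G(b, g) = I
G(Q, 4) - 1*(-1522) = I - 1*(-1522) = I + 1522 = 1522 + I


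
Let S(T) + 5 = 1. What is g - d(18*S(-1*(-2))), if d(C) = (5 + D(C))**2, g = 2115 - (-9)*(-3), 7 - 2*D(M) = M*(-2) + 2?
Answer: -8289/4 ≈ -2072.3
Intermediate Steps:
D(M) = 5/2 + M (D(M) = 7/2 - (M*(-2) + 2)/2 = 7/2 - (-2*M + 2)/2 = 7/2 - (2 - 2*M)/2 = 7/2 + (-1 + M) = 5/2 + M)
S(T) = -4 (S(T) = -5 + 1 = -4)
g = 2088 (g = 2115 - 9*3 = 2115 - 27 = 2088)
d(C) = (15/2 + C)**2 (d(C) = (5 + (5/2 + C))**2 = (15/2 + C)**2)
g - d(18*S(-1*(-2))) = 2088 - (15 + 2*(18*(-4)))**2/4 = 2088 - (15 + 2*(-72))**2/4 = 2088 - (15 - 144)**2/4 = 2088 - (-129)**2/4 = 2088 - 16641/4 = -8289/4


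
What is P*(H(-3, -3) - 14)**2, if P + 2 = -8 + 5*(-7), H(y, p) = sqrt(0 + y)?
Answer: -8685 + 1260*I*sqrt(3) ≈ -8685.0 + 2182.4*I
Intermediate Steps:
H(y, p) = sqrt(y)
P = -45 (P = -2 + (-8 + 5*(-7)) = -2 + (-8 - 35) = -2 - 43 = -45)
P*(H(-3, -3) - 14)**2 = -45*(sqrt(-3) - 14)**2 = -45*(I*sqrt(3) - 14)**2 = -45*(-14 + I*sqrt(3))**2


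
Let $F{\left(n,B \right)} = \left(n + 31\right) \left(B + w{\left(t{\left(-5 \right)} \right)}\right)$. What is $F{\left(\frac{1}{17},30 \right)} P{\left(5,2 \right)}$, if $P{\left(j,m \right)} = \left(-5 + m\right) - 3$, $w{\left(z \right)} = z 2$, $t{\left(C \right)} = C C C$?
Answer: $\frac{696960}{17} \approx 40998.0$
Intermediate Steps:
$t{\left(C \right)} = C^{3}$ ($t{\left(C \right)} = C^{2} C = C^{3}$)
$w{\left(z \right)} = 2 z$
$P{\left(j,m \right)} = -8 + m$
$F{\left(n,B \right)} = \left(-250 + B\right) \left(31 + n\right)$ ($F{\left(n,B \right)} = \left(n + 31\right) \left(B + 2 \left(-5\right)^{3}\right) = \left(31 + n\right) \left(B + 2 \left(-125\right)\right) = \left(31 + n\right) \left(B - 250\right) = \left(31 + n\right) \left(-250 + B\right) = \left(-250 + B\right) \left(31 + n\right)$)
$F{\left(\frac{1}{17},30 \right)} P{\left(5,2 \right)} = \left(-7750 - \frac{250}{17} + 31 \cdot 30 + \frac{30}{17}\right) \left(-8 + 2\right) = \left(-7750 - \frac{250}{17} + 930 + 30 \cdot \frac{1}{17}\right) \left(-6\right) = \left(-7750 - \frac{250}{17} + 930 + \frac{30}{17}\right) \left(-6\right) = \left(- \frac{116160}{17}\right) \left(-6\right) = \frac{696960}{17}$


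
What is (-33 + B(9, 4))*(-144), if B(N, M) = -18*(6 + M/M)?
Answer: 22896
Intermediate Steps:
B(N, M) = -126 (B(N, M) = -18*(6 + 1) = -18*7 = -3*42 = -126)
(-33 + B(9, 4))*(-144) = (-33 - 126)*(-144) = -159*(-144) = 22896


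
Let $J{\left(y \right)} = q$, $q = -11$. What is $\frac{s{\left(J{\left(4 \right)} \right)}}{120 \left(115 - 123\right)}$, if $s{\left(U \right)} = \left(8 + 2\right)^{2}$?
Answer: $- \frac{5}{48} \approx -0.10417$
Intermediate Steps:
$J{\left(y \right)} = -11$
$s{\left(U \right)} = 100$ ($s{\left(U \right)} = 10^{2} = 100$)
$\frac{s{\left(J{\left(4 \right)} \right)}}{120 \left(115 - 123\right)} = \frac{100}{120 \left(115 - 123\right)} = \frac{100}{120 \left(-8\right)} = \frac{100}{-960} = 100 \left(- \frac{1}{960}\right) = - \frac{5}{48}$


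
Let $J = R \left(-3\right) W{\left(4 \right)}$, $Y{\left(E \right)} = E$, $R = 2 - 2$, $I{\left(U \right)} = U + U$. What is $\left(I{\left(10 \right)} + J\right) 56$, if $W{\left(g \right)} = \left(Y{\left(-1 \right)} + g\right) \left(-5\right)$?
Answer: $1120$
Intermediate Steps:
$I{\left(U \right)} = 2 U$
$R = 0$ ($R = 2 - 2 = 0$)
$W{\left(g \right)} = 5 - 5 g$ ($W{\left(g \right)} = \left(-1 + g\right) \left(-5\right) = 5 - 5 g$)
$J = 0$ ($J = 0 \left(-3\right) \left(5 - 20\right) = 0 \left(5 - 20\right) = 0 \left(-15\right) = 0$)
$\left(I{\left(10 \right)} + J\right) 56 = \left(2 \cdot 10 + 0\right) 56 = \left(20 + 0\right) 56 = 20 \cdot 56 = 1120$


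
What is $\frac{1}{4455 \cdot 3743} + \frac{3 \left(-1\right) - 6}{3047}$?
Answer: $- \frac{13642958}{4618993005} \approx -0.0029537$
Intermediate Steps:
$\frac{1}{4455 \cdot 3743} + \frac{3 \left(-1\right) - 6}{3047} = \frac{1}{4455} \cdot \frac{1}{3743} + \left(-3 - 6\right) \frac{1}{3047} = \frac{1}{16675065} - \frac{9}{3047} = - \frac{13642958}{4618993005}$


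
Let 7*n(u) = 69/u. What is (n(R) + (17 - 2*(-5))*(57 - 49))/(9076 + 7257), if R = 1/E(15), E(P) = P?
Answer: 2547/114331 ≈ 0.022277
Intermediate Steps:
R = 1/15 ≈ 0.066667
n(u) = 69/(7*u) (n(u) = (69/u)/7 = 69/(7*u))
(n(R) + (17 - 2*(-5))*(57 - 49))/(9076 + 7257) = (69/(7*(1/15)) + (17 - 2*(-5))*(57 - 49))/(9076 + 7257) = ((69/7)*15 + (17 + 10)*8)/16333 = (1035/7 + 27*8)*(1/16333) = (1035/7 + 216)*(1/16333) = (2547/7)*(1/16333) = 2547/114331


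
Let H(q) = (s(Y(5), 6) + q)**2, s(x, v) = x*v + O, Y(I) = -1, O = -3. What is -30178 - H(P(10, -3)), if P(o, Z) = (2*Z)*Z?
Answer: -30259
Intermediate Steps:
P(o, Z) = 2*Z**2
s(x, v) = -3 + v*x (s(x, v) = x*v - 3 = v*x - 3 = -3 + v*x)
H(q) = (-9 + q)**2 (H(q) = ((-3 + 6*(-1)) + q)**2 = ((-3 - 6) + q)**2 = (-9 + q)**2)
-30178 - H(P(10, -3)) = -30178 - (-9 + 2*(-3)**2)**2 = -30178 - (-9 + 2*9)**2 = -30178 - (-9 + 18)**2 = -30178 - 1*9**2 = -30178 - 1*81 = -30178 - 81 = -30259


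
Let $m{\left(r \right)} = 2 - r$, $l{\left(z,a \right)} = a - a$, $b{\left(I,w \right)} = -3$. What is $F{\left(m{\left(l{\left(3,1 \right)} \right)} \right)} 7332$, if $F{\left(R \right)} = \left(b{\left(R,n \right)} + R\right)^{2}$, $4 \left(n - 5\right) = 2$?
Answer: $7332$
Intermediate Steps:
$n = \frac{11}{2}$ ($n = 5 + \frac{1}{4} \cdot 2 = 5 + \frac{1}{2} = \frac{11}{2} \approx 5.5$)
$l{\left(z,a \right)} = 0$
$F{\left(R \right)} = \left(-3 + R\right)^{2}$
$F{\left(m{\left(l{\left(3,1 \right)} \right)} \right)} 7332 = \left(-3 + \left(2 - 0\right)\right)^{2} \cdot 7332 = \left(-3 + \left(2 + 0\right)\right)^{2} \cdot 7332 = \left(-3 + 2\right)^{2} \cdot 7332 = \left(-1\right)^{2} \cdot 7332 = 1 \cdot 7332 = 7332$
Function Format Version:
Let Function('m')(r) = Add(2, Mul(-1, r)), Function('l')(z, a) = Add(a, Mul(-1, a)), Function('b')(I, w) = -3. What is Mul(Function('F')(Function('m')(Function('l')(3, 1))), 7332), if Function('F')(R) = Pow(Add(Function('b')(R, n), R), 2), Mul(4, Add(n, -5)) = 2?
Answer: 7332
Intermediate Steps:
n = Rational(11, 2) (n = Add(5, Mul(Rational(1, 4), 2)) = Add(5, Rational(1, 2)) = Rational(11, 2) ≈ 5.5000)
Function('l')(z, a) = 0
Function('F')(R) = Pow(Add(-3, R), 2)
Mul(Function('F')(Function('m')(Function('l')(3, 1))), 7332) = Mul(Pow(Add(-3, Add(2, Mul(-1, 0))), 2), 7332) = Mul(Pow(Add(-3, Add(2, 0)), 2), 7332) = Mul(Pow(Add(-3, 2), 2), 7332) = Mul(Pow(-1, 2), 7332) = Mul(1, 7332) = 7332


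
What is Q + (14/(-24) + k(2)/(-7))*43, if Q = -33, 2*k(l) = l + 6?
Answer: -6943/84 ≈ -82.655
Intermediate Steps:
k(l) = 3 + l/2 (k(l) = (l + 6)/2 = (6 + l)/2 = 3 + l/2)
Q + (14/(-24) + k(2)/(-7))*43 = -33 + (14/(-24) + (3 + (½)*2)/(-7))*43 = -33 + (14*(-1/24) + (3 + 1)*(-⅐))*43 = -33 + (-7/12 + 4*(-⅐))*43 = -33 + (-7/12 - 4/7)*43 = -33 - 97/84*43 = -33 - 4171/84 = -6943/84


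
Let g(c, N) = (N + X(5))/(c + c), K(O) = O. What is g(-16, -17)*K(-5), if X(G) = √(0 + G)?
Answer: -85/32 + 5*√5/32 ≈ -2.3069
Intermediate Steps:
X(G) = √G
g(c, N) = (N + √5)/(2*c) (g(c, N) = (N + √5)/(c + c) = (N + √5)/((2*c)) = (N + √5)*(1/(2*c)) = (N + √5)/(2*c))
g(-16, -17)*K(-5) = ((½)*(-17 + √5)/(-16))*(-5) = ((½)*(-1/16)*(-17 + √5))*(-5) = (17/32 - √5/32)*(-5) = -85/32 + 5*√5/32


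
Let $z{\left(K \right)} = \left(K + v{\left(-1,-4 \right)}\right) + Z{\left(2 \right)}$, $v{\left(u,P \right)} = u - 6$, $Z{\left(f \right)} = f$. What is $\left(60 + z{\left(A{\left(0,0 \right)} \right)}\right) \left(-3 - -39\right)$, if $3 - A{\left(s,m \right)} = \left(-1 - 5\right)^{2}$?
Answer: $792$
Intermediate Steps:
$v{\left(u,P \right)} = -6 + u$ ($v{\left(u,P \right)} = u - 6 = -6 + u$)
$A{\left(s,m \right)} = -33$ ($A{\left(s,m \right)} = 3 - \left(-1 - 5\right)^{2} = 3 - \left(-6\right)^{2} = 3 - 36 = -33$)
$z{\left(K \right)} = -5 + K$ ($z{\left(K \right)} = \left(K - 7\right) + 2 = \left(-7 + K\right) + 2 = -5 + K$)
$\left(60 + z{\left(A{\left(0,0 \right)} \right)}\right) \left(-3 - -39\right) = \left(60 - 38\right) \left(-3 - -39\right) = \left(60 - 38\right) \left(-3 + 39\right) = 22 \cdot 36 = 792$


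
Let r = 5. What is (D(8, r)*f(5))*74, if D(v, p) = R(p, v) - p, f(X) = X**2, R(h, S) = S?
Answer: 5550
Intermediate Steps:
D(v, p) = v - p
(D(8, r)*f(5))*74 = ((8 - 1*5)*5**2)*74 = ((8 - 5)*25)*74 = (3*25)*74 = 75*74 = 5550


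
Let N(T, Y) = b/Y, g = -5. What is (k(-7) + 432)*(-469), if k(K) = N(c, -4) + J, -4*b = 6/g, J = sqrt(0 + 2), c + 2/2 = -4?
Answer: -8102913/40 - 469*sqrt(2) ≈ -2.0324e+5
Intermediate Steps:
c = -5 (c = -1 - 4 = -5)
J = sqrt(2) ≈ 1.4142
b = 3/10 (b = -3/(2*(-5)) = -3*(-1)/(2*5) = -1/4*(-6/5) = 3/10 ≈ 0.30000)
N(T, Y) = 3/(10*Y)
k(K) = -3/40 + sqrt(2) (k(K) = (3/10)/(-4) + sqrt(2) = (3/10)*(-1/4) + sqrt(2) = -3/40 + sqrt(2))
(k(-7) + 432)*(-469) = ((-3/40 + sqrt(2)) + 432)*(-469) = (17277/40 + sqrt(2))*(-469) = -8102913/40 - 469*sqrt(2)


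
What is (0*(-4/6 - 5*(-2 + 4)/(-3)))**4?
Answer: 0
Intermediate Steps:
(0*(-4/6 - 5*(-2 + 4)/(-3)))**4 = (0*(-4*1/6 - 5*2*(-1/3)))**4 = (0*(-2/3 - 10*(-1/3)))**4 = (0*(-2/3 + 10/3))**4 = (0*(8/3))**4 = 0**4 = 0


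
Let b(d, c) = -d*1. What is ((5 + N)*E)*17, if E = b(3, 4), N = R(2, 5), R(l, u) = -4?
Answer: -51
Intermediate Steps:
b(d, c) = -d
N = -4
E = -3 (E = -1*3 = -3)
((5 + N)*E)*17 = ((5 - 4)*(-3))*17 = (1*(-3))*17 = -3*17 = -51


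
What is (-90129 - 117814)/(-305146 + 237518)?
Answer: 207943/67628 ≈ 3.0748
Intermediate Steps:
(-90129 - 117814)/(-305146 + 237518) = -207943/(-67628) = -207943*(-1/67628) = 207943/67628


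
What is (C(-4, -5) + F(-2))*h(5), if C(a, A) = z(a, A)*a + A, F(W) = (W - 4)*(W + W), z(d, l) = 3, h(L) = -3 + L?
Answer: 14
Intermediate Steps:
F(W) = 2*W*(-4 + W) (F(W) = (-4 + W)*(2*W) = 2*W*(-4 + W))
C(a, A) = A + 3*a (C(a, A) = 3*a + A = A + 3*a)
(C(-4, -5) + F(-2))*h(5) = ((-5 + 3*(-4)) + 2*(-2)*(-4 - 2))*(-3 + 5) = ((-5 - 12) + 2*(-2)*(-6))*2 = (-17 + 24)*2 = 7*2 = 14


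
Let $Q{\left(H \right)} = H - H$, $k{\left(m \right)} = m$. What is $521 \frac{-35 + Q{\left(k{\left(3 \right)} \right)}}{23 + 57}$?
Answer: $- \frac{3647}{16} \approx -227.94$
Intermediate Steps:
$Q{\left(H \right)} = 0$
$521 \frac{-35 + Q{\left(k{\left(3 \right)} \right)}}{23 + 57} = 521 \frac{-35 + 0}{23 + 57} = 521 \left(- \frac{35}{80}\right) = 521 \left(\left(-35\right) \frac{1}{80}\right) = 521 \left(- \frac{7}{16}\right) = - \frac{3647}{16}$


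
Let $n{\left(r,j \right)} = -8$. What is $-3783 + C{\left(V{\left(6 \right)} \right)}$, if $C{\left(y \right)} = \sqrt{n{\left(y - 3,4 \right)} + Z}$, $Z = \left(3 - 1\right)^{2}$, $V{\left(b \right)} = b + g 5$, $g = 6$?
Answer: $-3783 + 2 i \approx -3783.0 + 2.0 i$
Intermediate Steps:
$V{\left(b \right)} = 30 + b$ ($V{\left(b \right)} = b + 6 \cdot 5 = b + 30 = 30 + b$)
$Z = 4$ ($Z = 2^{2} = 4$)
$C{\left(y \right)} = 2 i$ ($C{\left(y \right)} = \sqrt{-8 + 4} = \sqrt{-4} = 2 i$)
$-3783 + C{\left(V{\left(6 \right)} \right)} = -3783 + 2 i$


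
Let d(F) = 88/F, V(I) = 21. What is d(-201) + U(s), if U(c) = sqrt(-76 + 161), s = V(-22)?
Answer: -88/201 + sqrt(85) ≈ 8.7817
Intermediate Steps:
s = 21
U(c) = sqrt(85)
d(-201) + U(s) = 88/(-201) + sqrt(85) = 88*(-1/201) + sqrt(85) = -88/201 + sqrt(85)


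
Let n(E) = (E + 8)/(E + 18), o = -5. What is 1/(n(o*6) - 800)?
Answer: -6/4789 ≈ -0.0012529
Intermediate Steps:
n(E) = (8 + E)/(18 + E)
1/(n(o*6) - 800) = 1/((8 - 5*6)/(18 - 5*6) - 800) = 1/((8 - 30)/(18 - 30) - 800) = 1/(-22/(-12) - 800) = 1/(-1/12*(-22) - 800) = 1/(11/6 - 800) = 1/(-4789/6) = -6/4789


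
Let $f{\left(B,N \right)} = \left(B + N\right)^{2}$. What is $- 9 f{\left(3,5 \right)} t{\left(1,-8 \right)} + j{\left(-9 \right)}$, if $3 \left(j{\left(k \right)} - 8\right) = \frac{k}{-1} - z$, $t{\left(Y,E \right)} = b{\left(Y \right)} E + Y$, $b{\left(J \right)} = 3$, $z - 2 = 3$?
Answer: $\frac{39772}{3} \approx 13257.0$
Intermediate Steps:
$z = 5$ ($z = 2 + 3 = 5$)
$t{\left(Y,E \right)} = Y + 3 E$ ($t{\left(Y,E \right)} = 3 E + Y = Y + 3 E$)
$j{\left(k \right)} = \frac{19}{3} - \frac{k}{3}$ ($j{\left(k \right)} = 8 + \frac{\frac{k}{-1} - 5}{3} = 8 + \frac{k \left(-1\right) - 5}{3} = 8 + \frac{- k - 5}{3} = 8 + \frac{-5 - k}{3} = 8 - \left(\frac{5}{3} + \frac{k}{3}\right) = \frac{19}{3} - \frac{k}{3}$)
$- 9 f{\left(3,5 \right)} t{\left(1,-8 \right)} + j{\left(-9 \right)} = - 9 \left(3 + 5\right)^{2} \left(1 + 3 \left(-8\right)\right) + \left(\frac{19}{3} - -3\right) = - 9 \cdot 8^{2} \left(1 - 24\right) + \left(\frac{19}{3} + 3\right) = \left(-9\right) 64 \left(-23\right) + \frac{28}{3} = \left(-576\right) \left(-23\right) + \frac{28}{3} = 13248 + \frac{28}{3} = \frac{39772}{3}$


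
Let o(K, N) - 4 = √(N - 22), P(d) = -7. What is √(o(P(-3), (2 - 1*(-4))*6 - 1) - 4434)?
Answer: √(-4430 + √13) ≈ 66.531*I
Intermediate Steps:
o(K, N) = 4 + √(-22 + N) (o(K, N) = 4 + √(N - 22) = 4 + √(-22 + N))
√(o(P(-3), (2 - 1*(-4))*6 - 1) - 4434) = √((4 + √(-22 + ((2 - 1*(-4))*6 - 1))) - 4434) = √((4 + √(-22 + ((2 + 4)*6 - 1))) - 4434) = √((4 + √(-22 + (6*6 - 1))) - 4434) = √((4 + √(-22 + (36 - 1))) - 4434) = √((4 + √(-22 + 35)) - 4434) = √((4 + √13) - 4434) = √(-4430 + √13)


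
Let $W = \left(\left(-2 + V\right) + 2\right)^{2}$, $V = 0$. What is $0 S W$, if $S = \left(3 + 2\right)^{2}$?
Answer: $0$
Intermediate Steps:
$W = 0$ ($W = \left(\left(-2 + 0\right) + 2\right)^{2} = \left(-2 + 2\right)^{2} = 0^{2} = 0$)
$S = 25$ ($S = 5^{2} = 25$)
$0 S W = 0 \cdot 25 \cdot 0 = 0 \cdot 0 = 0$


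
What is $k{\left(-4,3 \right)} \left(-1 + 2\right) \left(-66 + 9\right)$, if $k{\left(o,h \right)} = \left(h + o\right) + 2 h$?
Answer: $-285$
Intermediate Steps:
$k{\left(o,h \right)} = o + 3 h$
$k{\left(-4,3 \right)} \left(-1 + 2\right) \left(-66 + 9\right) = \left(-4 + 3 \cdot 3\right) \left(-1 + 2\right) \left(-66 + 9\right) = \left(-4 + 9\right) 1 \left(-57\right) = 5 \cdot 1 \left(-57\right) = 5 \left(-57\right) = -285$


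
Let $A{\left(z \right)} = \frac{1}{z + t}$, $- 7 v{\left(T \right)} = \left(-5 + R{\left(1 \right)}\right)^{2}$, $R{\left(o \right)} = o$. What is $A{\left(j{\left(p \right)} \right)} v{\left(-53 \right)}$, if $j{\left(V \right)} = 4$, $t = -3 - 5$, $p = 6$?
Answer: $\frac{4}{7} \approx 0.57143$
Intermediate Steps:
$t = -8$
$v{\left(T \right)} = - \frac{16}{7}$ ($v{\left(T \right)} = - \frac{\left(-5 + 1\right)^{2}}{7} = - \frac{\left(-4\right)^{2}}{7} = \left(- \frac{1}{7}\right) 16 = - \frac{16}{7}$)
$A{\left(z \right)} = \frac{1}{-8 + z}$ ($A{\left(z \right)} = \frac{1}{z - 8} = \frac{1}{-8 + z}$)
$A{\left(j{\left(p \right)} \right)} v{\left(-53 \right)} = \frac{1}{-8 + 4} \left(- \frac{16}{7}\right) = \frac{1}{-4} \left(- \frac{16}{7}\right) = \left(- \frac{1}{4}\right) \left(- \frac{16}{7}\right) = \frac{4}{7}$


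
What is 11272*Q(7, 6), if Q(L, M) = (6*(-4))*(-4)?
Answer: 1082112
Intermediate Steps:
Q(L, M) = 96 (Q(L, M) = -24*(-4) = 96)
11272*Q(7, 6) = 11272*96 = 1082112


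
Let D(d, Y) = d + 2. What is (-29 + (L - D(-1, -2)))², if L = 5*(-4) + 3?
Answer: 2209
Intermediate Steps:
D(d, Y) = 2 + d
L = -17 (L = -20 + 3 = -17)
(-29 + (L - D(-1, -2)))² = (-29 + (-17 - (2 - 1)))² = (-29 + (-17 - 1*1))² = (-29 + (-17 - 1))² = (-29 - 18)² = (-47)² = 2209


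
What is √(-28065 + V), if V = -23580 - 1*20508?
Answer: 3*I*√8017 ≈ 268.61*I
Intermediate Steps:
V = -44088 (V = -23580 - 20508 = -44088)
√(-28065 + V) = √(-28065 - 44088) = √(-72153) = 3*I*√8017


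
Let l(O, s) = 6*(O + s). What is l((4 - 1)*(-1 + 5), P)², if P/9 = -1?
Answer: 324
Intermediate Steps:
P = -9 (P = 9*(-1) = -9)
l(O, s) = 6*O + 6*s
l((4 - 1)*(-1 + 5), P)² = (6*((4 - 1)*(-1 + 5)) + 6*(-9))² = (6*(3*4) - 54)² = (6*12 - 54)² = (72 - 54)² = 18² = 324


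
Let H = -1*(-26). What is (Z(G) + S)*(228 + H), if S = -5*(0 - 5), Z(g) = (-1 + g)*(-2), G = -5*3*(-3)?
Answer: -16002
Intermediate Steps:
H = 26
G = 45 (G = -15*(-3) = 45)
Z(g) = 2 - 2*g
S = 25 (S = -5*(-5) = 25)
(Z(G) + S)*(228 + H) = ((2 - 2*45) + 25)*(228 + 26) = ((2 - 90) + 25)*254 = (-88 + 25)*254 = -63*254 = -16002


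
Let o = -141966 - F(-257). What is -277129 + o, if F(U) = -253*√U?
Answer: -419095 + 253*I*√257 ≈ -4.191e+5 + 4055.9*I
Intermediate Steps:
o = -141966 + 253*I*√257 (o = -141966 - (-253)*√(-257) = -141966 - (-253)*I*√257 = -141966 + 253*I*√257 ≈ -1.4197e+5 + 4055.9*I)
-277129 + o = -277129 + (-141966 + 253*I*√257) = -419095 + 253*I*√257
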